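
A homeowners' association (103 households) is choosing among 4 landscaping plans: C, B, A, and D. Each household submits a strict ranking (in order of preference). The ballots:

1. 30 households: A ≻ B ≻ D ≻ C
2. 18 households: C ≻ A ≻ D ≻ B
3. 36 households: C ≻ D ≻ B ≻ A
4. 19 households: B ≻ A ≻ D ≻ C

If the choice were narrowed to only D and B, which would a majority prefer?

D

Voters preferring D to B: 54; preferring B to D: 49.
D wins the head-to-head.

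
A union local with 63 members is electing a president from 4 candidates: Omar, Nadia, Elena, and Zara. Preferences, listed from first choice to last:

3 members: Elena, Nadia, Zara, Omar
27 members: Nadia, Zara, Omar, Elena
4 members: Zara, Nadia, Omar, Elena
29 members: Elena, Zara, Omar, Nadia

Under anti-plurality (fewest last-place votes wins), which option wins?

Zara

Last-place votes: Omar 3, Nadia 29, Elena 31, Zara 0.
Zara is ranked last by the fewest voters, so Zara wins.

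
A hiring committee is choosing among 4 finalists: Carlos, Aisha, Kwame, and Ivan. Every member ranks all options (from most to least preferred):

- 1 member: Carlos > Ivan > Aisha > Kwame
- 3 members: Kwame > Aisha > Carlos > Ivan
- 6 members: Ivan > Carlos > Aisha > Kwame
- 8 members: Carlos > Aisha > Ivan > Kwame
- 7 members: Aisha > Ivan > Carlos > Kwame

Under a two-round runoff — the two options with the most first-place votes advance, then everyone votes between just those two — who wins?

Round 1 first-place votes: Carlos 9, Aisha 7, Kwame 3, Ivan 6.
Carlos and Aisha advance.
Runoff: Carlos is preferred to Aisha by 15 voters; Aisha by 10.
Carlos wins the runoff.

Carlos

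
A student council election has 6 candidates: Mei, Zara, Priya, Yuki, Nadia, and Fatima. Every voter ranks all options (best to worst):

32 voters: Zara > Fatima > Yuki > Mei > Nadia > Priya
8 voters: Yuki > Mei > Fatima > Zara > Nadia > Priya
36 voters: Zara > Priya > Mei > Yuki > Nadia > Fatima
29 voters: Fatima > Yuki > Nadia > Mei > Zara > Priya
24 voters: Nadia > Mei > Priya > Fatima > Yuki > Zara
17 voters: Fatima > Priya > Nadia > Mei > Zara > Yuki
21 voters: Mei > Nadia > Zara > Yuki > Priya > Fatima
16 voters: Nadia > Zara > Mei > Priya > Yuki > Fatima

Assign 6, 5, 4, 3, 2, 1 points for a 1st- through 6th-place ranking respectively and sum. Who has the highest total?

Mei

Mei: 32·3 + 8·5 + 36·4 + 29·3 + 24·5 + 17·3 + 21·6 + 16·4 = 728
Zara: 32·6 + 8·3 + 36·6 + 29·2 + 24·1 + 17·2 + 21·4 + 16·5 = 712
Priya: 32·1 + 8·1 + 36·5 + 29·1 + 24·4 + 17·5 + 21·2 + 16·3 = 520
Yuki: 32·4 + 8·6 + 36·3 + 29·5 + 24·2 + 17·1 + 21·3 + 16·2 = 589
Nadia: 32·2 + 8·2 + 36·2 + 29·4 + 24·6 + 17·4 + 21·5 + 16·6 = 681
Fatima: 32·5 + 8·4 + 36·1 + 29·6 + 24·3 + 17·6 + 21·1 + 16·1 = 613
Mei has the highest Borda score (728).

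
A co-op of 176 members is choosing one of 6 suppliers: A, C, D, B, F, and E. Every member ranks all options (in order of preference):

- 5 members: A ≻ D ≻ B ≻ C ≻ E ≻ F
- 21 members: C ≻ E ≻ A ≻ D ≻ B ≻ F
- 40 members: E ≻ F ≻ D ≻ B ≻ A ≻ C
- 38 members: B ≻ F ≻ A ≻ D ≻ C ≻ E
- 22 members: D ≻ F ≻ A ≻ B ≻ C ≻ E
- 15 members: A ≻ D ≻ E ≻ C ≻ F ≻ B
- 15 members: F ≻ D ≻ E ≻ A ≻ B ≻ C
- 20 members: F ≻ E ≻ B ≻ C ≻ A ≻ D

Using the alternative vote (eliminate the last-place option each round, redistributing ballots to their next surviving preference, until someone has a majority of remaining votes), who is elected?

Round 1: A 20, C 21, D 22, B 38, F 35, E 40. Eliminate A.
Round 2: C 21, D 42, B 38, F 35, E 40. Eliminate C.
Round 3: D 42, B 38, F 35, E 61. Eliminate F.
Round 4: D 57, B 38, E 81. Eliminate B.
Round 5: D 95, E 81. D has a majority.

D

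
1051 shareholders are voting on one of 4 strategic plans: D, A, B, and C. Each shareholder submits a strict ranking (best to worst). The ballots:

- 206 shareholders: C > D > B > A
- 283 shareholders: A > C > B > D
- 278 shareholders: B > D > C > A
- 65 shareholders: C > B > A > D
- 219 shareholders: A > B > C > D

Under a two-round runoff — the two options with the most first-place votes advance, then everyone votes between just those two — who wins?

Round 1 first-place votes: D 0, A 502, B 278, C 271.
A and B advance.
Runoff: A is preferred to B by 502 voters; B by 549.
B wins the runoff.

B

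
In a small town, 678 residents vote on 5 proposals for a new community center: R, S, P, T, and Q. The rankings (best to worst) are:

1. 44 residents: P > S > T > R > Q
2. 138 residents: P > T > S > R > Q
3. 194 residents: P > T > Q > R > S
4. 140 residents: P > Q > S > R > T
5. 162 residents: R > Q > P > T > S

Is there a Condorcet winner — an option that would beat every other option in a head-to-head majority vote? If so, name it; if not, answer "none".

P vs R: 516–162 for P.
P vs S: 678–0 for P.
P vs T: 678–0 for P.
P vs Q: 516–162 for P.
P beats every other option head-to-head.

P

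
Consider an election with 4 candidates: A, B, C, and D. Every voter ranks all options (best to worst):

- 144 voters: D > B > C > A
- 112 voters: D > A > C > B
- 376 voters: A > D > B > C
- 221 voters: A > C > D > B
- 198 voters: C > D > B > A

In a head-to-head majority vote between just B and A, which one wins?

A

Voters preferring B to A: 342; preferring A to B: 709.
A wins the head-to-head.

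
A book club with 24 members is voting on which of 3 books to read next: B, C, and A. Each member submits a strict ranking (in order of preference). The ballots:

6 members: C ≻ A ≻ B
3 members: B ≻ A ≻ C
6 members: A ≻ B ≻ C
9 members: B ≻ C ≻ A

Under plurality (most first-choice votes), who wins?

B

First-place votes: B 12, C 6, A 6.
B has the most first-place votes.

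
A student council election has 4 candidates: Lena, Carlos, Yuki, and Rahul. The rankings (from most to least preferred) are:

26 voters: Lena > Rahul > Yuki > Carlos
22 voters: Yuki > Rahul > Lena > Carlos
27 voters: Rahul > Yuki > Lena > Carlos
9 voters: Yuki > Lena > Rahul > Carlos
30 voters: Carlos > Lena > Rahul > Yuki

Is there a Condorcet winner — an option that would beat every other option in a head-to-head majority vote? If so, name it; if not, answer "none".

Checking pairwise contests:
Yuki beats Lena 58–56.
Lena beats Carlos 84–30.
Rahul beats Yuki 83–31.
Lena beats Rahul 65–49.
Every option loses at least one head-to-head, so there is no Condorcet winner.

none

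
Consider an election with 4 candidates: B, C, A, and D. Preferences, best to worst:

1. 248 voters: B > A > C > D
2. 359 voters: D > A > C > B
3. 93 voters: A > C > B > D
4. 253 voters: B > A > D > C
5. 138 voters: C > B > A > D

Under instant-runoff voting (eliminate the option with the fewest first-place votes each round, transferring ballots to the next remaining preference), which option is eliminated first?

Round 1: B 501, C 138, A 93, D 359. Eliminate A.

A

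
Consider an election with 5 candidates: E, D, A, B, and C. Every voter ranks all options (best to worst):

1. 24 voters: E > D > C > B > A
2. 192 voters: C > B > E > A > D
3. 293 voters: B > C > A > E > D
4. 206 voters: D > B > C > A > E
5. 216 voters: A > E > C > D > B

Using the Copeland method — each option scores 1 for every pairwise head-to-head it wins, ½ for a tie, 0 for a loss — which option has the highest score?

E: beats D; loses to A, B, and C → score 1.
D: loses to E, A, B, and C → score 0.
A: beats E and D; loses to B and C → score 2.
B: beats E, D, A, and C → score 4.
C: beats E, D, and A; loses to B → score 3.
B has the best pairwise record.

B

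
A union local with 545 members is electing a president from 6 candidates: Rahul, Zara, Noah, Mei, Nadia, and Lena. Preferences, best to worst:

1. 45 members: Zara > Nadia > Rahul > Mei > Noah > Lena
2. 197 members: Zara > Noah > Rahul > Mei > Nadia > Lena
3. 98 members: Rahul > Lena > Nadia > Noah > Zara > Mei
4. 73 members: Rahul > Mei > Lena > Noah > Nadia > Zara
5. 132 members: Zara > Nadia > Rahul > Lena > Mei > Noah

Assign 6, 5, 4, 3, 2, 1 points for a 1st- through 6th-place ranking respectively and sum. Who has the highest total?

Rahul: 45·4 + 197·4 + 98·6 + 73·6 + 132·4 = 2522
Zara: 45·6 + 197·6 + 98·2 + 73·1 + 132·6 = 2513
Noah: 45·2 + 197·5 + 98·3 + 73·3 + 132·1 = 1720
Mei: 45·3 + 197·3 + 98·1 + 73·5 + 132·2 = 1453
Nadia: 45·5 + 197·2 + 98·4 + 73·2 + 132·5 = 1817
Lena: 45·1 + 197·1 + 98·5 + 73·4 + 132·3 = 1420
Rahul has the highest Borda score (2522).

Rahul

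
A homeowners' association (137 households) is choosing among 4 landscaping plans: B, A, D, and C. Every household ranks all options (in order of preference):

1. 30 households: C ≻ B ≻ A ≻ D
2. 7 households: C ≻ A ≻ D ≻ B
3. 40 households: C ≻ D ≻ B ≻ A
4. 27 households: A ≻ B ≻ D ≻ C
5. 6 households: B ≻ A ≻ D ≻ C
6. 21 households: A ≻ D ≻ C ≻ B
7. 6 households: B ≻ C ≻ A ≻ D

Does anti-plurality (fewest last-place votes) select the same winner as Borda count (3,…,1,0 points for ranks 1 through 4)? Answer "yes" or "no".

no

Anti-plurality — last-place votes: B 28, A 40, D 36, C 33. Winner: B.
Borda — scores: B 190, A 206, D 162, C 264. Winner: C.
The two methods disagree.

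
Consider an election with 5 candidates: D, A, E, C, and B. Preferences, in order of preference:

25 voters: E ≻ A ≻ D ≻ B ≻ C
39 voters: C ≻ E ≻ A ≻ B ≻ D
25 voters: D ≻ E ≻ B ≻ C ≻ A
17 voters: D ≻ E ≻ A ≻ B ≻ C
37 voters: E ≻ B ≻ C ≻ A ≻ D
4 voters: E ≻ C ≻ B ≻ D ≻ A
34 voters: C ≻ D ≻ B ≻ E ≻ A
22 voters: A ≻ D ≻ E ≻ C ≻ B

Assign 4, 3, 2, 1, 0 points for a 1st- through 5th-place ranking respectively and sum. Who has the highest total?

D: 25·2 + 39·0 + 25·4 + 17·4 + 37·0 + 4·1 + 34·3 + 22·3 = 390
A: 25·3 + 39·2 + 25·0 + 17·2 + 37·1 + 4·0 + 34·0 + 22·4 = 312
E: 25·4 + 39·3 + 25·3 + 17·3 + 37·4 + 4·4 + 34·1 + 22·2 = 585
C: 25·0 + 39·4 + 25·1 + 17·0 + 37·2 + 4·3 + 34·4 + 22·1 = 425
B: 25·1 + 39·1 + 25·2 + 17·1 + 37·3 + 4·2 + 34·2 + 22·0 = 318
E has the highest Borda score (585).

E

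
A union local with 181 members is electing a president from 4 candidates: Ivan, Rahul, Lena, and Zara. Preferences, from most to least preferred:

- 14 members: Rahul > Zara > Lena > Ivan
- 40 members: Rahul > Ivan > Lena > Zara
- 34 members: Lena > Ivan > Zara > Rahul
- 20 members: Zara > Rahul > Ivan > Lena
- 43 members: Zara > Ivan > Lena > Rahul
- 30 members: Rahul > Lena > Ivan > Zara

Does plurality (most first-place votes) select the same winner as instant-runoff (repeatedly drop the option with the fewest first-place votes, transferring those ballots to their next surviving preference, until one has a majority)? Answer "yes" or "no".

Plurality — first-place votes: Ivan 0, Rahul 84, Lena 34, Zara 63. Winner: Rahul.
Instant-runoff — R1 Ivan 0, Rahul 84, Lena 34, Zara 63 (Ivan out); R2 Rahul 84, Lena 34, Zara 63 (Lena out); R3 Rahul 84, Zara 97 (Zara winner). Winner: Zara.
The two methods disagree.

no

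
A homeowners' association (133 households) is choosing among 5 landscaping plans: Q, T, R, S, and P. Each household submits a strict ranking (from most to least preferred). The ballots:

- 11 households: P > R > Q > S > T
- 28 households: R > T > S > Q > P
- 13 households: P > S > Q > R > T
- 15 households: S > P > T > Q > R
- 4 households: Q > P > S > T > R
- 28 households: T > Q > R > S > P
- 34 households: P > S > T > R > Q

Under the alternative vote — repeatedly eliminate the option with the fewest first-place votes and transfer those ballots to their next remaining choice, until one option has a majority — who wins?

P

Round 1: Q 4, T 28, R 28, S 15, P 58. Eliminate Q.
Round 2: T 28, R 28, S 15, P 62. Eliminate S.
Round 3: T 28, R 28, P 77. P has a majority.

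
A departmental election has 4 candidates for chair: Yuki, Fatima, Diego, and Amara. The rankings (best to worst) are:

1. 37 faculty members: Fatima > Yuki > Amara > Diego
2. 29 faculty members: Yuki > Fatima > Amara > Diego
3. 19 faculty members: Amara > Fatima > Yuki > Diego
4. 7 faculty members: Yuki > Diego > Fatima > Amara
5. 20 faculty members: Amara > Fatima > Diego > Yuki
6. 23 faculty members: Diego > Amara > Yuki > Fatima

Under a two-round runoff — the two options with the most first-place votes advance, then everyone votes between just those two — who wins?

Round 1 first-place votes: Yuki 36, Fatima 37, Diego 23, Amara 39.
Amara and Fatima advance.
Runoff: Amara is preferred to Fatima by 62 voters; Fatima by 73.
Fatima wins the runoff.

Fatima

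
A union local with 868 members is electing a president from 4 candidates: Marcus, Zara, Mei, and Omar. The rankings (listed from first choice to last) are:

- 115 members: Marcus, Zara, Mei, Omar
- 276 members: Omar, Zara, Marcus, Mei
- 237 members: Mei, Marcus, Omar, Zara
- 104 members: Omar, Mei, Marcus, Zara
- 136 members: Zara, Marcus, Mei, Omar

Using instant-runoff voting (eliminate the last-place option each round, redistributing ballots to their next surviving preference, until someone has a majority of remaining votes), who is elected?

Omar

Round 1: Marcus 115, Zara 136, Mei 237, Omar 380. Eliminate Marcus.
Round 2: Zara 251, Mei 237, Omar 380. Eliminate Mei.
Round 3: Zara 251, Omar 617. Omar has a majority.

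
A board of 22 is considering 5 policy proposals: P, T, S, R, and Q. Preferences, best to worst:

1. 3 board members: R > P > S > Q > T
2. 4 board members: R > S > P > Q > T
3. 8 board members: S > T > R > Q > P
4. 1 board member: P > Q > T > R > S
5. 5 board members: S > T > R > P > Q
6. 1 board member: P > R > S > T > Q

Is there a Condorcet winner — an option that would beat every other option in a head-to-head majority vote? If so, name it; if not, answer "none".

S vs P: 17–5 for S.
S vs T: 21–1 for S.
S vs R: 13–9 for S.
S vs Q: 21–1 for S.
S beats every other option head-to-head.

S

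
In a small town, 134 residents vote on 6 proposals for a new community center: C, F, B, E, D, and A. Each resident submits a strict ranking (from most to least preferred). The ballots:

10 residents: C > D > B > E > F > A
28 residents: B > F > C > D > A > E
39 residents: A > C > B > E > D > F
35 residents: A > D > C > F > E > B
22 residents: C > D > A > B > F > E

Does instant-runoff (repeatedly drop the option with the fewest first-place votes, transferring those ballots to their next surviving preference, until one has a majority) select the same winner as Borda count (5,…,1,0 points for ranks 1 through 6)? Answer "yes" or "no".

no

Instant-runoff — R1 C 32, F 0, B 28, E 0, D 0, A 74 (A winner). Winner: A.
Borda — scores: C 505, F 214, B 331, E 133, D 363, A 464. Winner: C.
The two methods disagree.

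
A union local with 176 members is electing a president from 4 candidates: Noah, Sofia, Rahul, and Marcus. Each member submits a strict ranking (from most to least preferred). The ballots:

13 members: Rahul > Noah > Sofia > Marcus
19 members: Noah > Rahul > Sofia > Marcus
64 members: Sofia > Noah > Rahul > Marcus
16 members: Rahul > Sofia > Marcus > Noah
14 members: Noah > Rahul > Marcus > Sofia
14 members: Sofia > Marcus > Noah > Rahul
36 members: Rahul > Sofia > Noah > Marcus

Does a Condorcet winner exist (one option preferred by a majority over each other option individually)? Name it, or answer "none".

none

Checking pairwise contests:
Sofia beats Noah 130–46.
Rahul beats Sofia 98–78.
Noah beats Rahul 111–65.
Noah beats Marcus 146–30.
Every option loses at least one head-to-head, so there is no Condorcet winner.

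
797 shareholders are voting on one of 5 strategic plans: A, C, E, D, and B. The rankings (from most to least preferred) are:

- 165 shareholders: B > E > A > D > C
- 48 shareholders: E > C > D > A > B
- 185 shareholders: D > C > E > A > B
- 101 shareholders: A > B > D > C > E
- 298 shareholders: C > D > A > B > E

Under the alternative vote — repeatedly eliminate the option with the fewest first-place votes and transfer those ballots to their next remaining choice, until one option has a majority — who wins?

C

Round 1: A 101, C 298, E 48, D 185, B 165. Eliminate E.
Round 2: A 101, C 346, D 185, B 165. Eliminate A.
Round 3: C 346, D 185, B 266. Eliminate D.
Round 4: C 531, B 266. C has a majority.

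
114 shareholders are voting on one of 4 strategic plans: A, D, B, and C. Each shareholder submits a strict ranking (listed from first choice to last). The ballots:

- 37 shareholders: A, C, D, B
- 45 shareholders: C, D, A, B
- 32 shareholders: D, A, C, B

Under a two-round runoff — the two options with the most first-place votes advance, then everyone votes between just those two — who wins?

Round 1 first-place votes: A 37, D 32, B 0, C 45.
C and A advance.
Runoff: C is preferred to A by 45 voters; A by 69.
A wins the runoff.

A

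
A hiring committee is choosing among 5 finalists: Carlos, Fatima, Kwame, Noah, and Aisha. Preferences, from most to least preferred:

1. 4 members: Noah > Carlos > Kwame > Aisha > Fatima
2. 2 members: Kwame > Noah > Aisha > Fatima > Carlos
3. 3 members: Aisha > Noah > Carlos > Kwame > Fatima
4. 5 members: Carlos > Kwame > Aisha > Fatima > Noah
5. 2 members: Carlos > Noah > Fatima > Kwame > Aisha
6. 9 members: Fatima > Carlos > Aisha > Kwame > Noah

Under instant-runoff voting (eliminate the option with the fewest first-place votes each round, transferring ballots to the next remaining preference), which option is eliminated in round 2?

Round 1: Carlos 7, Fatima 9, Kwame 2, Noah 4, Aisha 3. Eliminate Kwame.
Round 2: Carlos 7, Fatima 9, Noah 6, Aisha 3. Eliminate Aisha.

Aisha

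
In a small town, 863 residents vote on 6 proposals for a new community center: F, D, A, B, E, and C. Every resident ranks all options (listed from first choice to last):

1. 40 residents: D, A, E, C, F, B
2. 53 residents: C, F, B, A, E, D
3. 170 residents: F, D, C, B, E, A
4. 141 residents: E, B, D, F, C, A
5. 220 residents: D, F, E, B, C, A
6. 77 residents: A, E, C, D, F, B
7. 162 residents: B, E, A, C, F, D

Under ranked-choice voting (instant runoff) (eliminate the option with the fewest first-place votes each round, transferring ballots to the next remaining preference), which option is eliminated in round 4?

F

Round 1: F 170, D 260, A 77, B 162, E 141, C 53. Eliminate C.
Round 2: F 223, D 260, A 77, B 162, E 141. Eliminate A.
Round 3: F 223, D 260, B 162, E 218. Eliminate B.
Round 4: F 223, D 260, E 380. Eliminate F.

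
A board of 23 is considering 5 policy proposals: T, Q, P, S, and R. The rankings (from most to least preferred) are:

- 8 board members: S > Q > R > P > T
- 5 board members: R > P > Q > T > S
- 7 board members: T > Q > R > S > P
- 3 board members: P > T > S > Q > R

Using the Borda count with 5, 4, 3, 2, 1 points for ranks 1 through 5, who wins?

Q

T: 8·1 + 5·2 + 7·5 + 3·4 = 65
Q: 8·4 + 5·3 + 7·4 + 3·2 = 81
P: 8·2 + 5·4 + 7·1 + 3·5 = 58
S: 8·5 + 5·1 + 7·2 + 3·3 = 68
R: 8·3 + 5·5 + 7·3 + 3·1 = 73
Q has the highest Borda score (81).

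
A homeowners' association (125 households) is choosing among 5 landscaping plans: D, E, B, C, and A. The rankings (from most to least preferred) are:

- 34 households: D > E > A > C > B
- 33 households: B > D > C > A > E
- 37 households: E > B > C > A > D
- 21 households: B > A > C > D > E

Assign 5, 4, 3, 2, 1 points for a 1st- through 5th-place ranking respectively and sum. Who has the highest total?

D: 34·5 + 33·4 + 37·1 + 21·2 = 381
E: 34·4 + 33·1 + 37·5 + 21·1 = 375
B: 34·1 + 33·5 + 37·4 + 21·5 = 452
C: 34·2 + 33·3 + 37·3 + 21·3 = 341
A: 34·3 + 33·2 + 37·2 + 21·4 = 326
B has the highest Borda score (452).

B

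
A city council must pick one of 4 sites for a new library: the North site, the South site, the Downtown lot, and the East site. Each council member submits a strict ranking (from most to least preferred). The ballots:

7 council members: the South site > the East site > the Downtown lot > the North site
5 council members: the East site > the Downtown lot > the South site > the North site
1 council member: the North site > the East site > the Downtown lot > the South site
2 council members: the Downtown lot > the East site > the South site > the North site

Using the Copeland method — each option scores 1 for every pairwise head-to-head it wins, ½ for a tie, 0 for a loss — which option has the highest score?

the East site

the North site: loses to the South site, the Downtown lot, and the East site → score 0.
the South site: beats the North site; loses to the Downtown lot and the East site → score 1.
the Downtown lot: beats the North site and the South site; loses to the East site → score 2.
the East site: beats the North site, the South site, and the Downtown lot → score 3.
the East site has the best pairwise record.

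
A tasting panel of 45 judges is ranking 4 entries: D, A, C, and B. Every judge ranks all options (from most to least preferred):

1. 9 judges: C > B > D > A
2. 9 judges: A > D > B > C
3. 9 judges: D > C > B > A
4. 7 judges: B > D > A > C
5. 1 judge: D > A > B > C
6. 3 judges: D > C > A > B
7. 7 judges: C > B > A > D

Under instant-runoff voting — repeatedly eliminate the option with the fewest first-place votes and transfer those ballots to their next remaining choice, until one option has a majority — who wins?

Round 1: D 13, A 9, C 16, B 7. Eliminate B.
Round 2: D 20, A 9, C 16. Eliminate A.
Round 3: D 29, C 16. D has a majority.

D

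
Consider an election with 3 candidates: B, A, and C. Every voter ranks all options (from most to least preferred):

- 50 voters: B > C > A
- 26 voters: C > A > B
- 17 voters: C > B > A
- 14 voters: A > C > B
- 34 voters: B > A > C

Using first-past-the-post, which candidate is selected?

B

First-place votes: B 84, A 14, C 43.
B has the most first-place votes.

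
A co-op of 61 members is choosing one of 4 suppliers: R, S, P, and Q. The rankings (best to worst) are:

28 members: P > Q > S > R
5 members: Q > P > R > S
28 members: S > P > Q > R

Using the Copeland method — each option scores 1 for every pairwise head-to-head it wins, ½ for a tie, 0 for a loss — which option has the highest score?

R: loses to S, P, and Q → score 0.
S: beats R; loses to P and Q → score 1.
P: beats R, S, and Q → score 3.
Q: beats R and S; loses to P → score 2.
P has the best pairwise record.

P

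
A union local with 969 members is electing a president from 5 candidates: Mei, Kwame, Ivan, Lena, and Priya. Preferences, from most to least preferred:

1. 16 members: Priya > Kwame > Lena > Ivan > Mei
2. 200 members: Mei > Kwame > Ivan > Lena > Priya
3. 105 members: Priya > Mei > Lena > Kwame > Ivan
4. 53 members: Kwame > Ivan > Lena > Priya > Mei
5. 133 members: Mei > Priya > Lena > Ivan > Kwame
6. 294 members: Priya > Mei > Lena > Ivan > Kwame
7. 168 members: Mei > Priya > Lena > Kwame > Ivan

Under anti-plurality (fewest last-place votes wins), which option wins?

Lena

Last-place votes: Mei 69, Kwame 427, Ivan 273, Lena 0, Priya 200.
Lena is ranked last by the fewest voters, so Lena wins.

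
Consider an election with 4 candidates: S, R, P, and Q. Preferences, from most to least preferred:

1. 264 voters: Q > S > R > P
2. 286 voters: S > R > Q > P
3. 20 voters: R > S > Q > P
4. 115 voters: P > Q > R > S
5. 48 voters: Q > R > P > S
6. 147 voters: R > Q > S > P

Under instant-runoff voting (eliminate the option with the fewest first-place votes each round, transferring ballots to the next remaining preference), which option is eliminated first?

P

Round 1: S 286, R 167, P 115, Q 312. Eliminate P.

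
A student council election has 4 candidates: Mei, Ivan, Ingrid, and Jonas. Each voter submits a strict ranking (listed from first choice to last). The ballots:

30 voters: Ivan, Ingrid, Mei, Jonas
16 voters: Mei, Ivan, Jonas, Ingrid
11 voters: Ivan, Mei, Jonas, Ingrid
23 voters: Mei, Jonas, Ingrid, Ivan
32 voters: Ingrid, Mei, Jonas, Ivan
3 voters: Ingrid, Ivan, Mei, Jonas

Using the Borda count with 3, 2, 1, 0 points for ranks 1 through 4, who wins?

Mei: 30·1 + 16·3 + 11·2 + 23·3 + 32·2 + 3·1 = 236
Ivan: 30·3 + 16·2 + 11·3 + 23·0 + 32·0 + 3·2 = 161
Ingrid: 30·2 + 16·0 + 11·0 + 23·1 + 32·3 + 3·3 = 188
Jonas: 30·0 + 16·1 + 11·1 + 23·2 + 32·1 + 3·0 = 105
Mei has the highest Borda score (236).

Mei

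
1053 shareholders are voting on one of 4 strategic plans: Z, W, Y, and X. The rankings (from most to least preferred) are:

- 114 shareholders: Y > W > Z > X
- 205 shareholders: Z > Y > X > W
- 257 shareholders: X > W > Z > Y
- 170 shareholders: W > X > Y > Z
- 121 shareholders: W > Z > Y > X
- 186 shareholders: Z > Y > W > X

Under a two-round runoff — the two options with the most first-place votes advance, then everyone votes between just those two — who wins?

Round 1 first-place votes: Z 391, W 291, Y 114, X 257.
Z and W advance.
Runoff: Z is preferred to W by 391 voters; W by 662.
W wins the runoff.

W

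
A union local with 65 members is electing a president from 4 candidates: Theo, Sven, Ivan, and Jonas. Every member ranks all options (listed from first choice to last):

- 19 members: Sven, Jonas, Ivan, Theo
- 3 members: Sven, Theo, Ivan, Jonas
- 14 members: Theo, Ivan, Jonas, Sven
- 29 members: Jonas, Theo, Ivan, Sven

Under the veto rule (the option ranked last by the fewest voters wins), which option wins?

Last-place votes: Theo 19, Sven 43, Ivan 0, Jonas 3.
Ivan is ranked last by the fewest voters, so Ivan wins.

Ivan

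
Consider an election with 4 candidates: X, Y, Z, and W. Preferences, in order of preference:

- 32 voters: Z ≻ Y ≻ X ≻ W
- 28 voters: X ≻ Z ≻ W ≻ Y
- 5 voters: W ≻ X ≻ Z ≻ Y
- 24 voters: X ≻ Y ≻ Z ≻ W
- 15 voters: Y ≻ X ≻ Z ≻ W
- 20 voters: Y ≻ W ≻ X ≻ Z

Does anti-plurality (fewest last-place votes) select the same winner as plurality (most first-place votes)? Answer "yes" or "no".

Anti-plurality — last-place votes: X 0, Y 33, Z 20, W 71. Winner: X.
Plurality — first-place votes: X 52, Y 35, Z 32, W 5. Winner: X.
The two methods agree.

yes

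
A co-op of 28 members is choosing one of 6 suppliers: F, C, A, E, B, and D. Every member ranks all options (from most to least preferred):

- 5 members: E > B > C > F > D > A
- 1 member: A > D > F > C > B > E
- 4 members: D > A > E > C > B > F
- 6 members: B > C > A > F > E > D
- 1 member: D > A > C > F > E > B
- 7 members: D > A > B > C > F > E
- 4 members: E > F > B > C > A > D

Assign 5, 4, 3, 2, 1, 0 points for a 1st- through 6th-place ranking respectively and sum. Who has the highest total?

F: 5·2 + 1·3 + 4·0 + 6·2 + 1·2 + 7·1 + 4·4 = 50
C: 5·3 + 1·2 + 4·2 + 6·4 + 1·3 + 7·2 + 4·2 = 74
A: 5·0 + 1·5 + 4·4 + 6·3 + 1·4 + 7·4 + 4·1 = 75
E: 5·5 + 1·0 + 4·3 + 6·1 + 1·1 + 7·0 + 4·5 = 64
B: 5·4 + 1·1 + 4·1 + 6·5 + 1·0 + 7·3 + 4·3 = 88
D: 5·1 + 1·4 + 4·5 + 6·0 + 1·5 + 7·5 + 4·0 = 69
B has the highest Borda score (88).

B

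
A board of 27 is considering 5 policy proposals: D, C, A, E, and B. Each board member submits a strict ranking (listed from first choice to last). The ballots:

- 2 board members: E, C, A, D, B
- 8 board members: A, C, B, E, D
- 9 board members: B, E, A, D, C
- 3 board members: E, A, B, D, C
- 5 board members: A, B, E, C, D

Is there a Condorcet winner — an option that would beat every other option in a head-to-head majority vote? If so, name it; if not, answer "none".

none

Checking pairwise contests:
C beats D 15–12.
A beats C 25–2.
E beats A 14–13.
B beats E 22–5.
A beats B 18–9.
Every option loses at least one head-to-head, so there is no Condorcet winner.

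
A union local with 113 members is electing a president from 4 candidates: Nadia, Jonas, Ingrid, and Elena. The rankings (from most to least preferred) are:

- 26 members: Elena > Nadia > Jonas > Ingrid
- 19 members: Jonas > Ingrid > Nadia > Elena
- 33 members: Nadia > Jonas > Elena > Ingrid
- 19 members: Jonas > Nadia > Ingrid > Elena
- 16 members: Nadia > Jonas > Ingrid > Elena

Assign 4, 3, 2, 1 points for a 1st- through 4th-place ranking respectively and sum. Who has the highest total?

Nadia

Nadia: 26·3 + 19·2 + 33·4 + 19·3 + 16·4 = 369
Jonas: 26·2 + 19·4 + 33·3 + 19·4 + 16·3 = 351
Ingrid: 26·1 + 19·3 + 33·1 + 19·2 + 16·2 = 186
Elena: 26·4 + 19·1 + 33·2 + 19·1 + 16·1 = 224
Nadia has the highest Borda score (369).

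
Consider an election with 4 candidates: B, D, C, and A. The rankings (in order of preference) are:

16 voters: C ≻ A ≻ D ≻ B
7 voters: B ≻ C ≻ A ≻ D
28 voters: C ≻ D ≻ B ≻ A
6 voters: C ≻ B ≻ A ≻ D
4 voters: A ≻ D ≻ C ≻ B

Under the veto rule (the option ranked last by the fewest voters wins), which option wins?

Last-place votes: B 20, D 13, C 0, A 28.
C is ranked last by the fewest voters, so C wins.

C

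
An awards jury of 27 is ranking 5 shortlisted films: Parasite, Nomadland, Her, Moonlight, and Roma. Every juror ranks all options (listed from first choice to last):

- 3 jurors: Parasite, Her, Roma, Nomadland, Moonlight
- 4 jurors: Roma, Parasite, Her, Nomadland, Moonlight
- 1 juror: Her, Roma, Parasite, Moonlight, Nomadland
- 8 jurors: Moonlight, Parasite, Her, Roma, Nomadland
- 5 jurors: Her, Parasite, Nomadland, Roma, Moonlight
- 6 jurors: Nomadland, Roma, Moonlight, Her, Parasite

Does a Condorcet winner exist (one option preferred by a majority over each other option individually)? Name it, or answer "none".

Checking pairwise contests:
Moonlight beats Parasite 14–13.
Parasite beats Nomadland 21–6.
Parasite beats Her 15–12.
Nomadland beats Moonlight 18–9.
Parasite beats Roma 16–11.
Every option loses at least one head-to-head, so there is no Condorcet winner.

none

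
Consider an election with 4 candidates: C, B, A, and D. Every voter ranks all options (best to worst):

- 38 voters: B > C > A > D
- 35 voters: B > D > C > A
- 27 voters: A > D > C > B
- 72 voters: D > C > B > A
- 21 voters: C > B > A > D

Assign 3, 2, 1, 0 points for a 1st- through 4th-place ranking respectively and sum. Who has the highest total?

C

C: 38·2 + 35·1 + 27·1 + 72·2 + 21·3 = 345
B: 38·3 + 35·3 + 27·0 + 72·1 + 21·2 = 333
A: 38·1 + 35·0 + 27·3 + 72·0 + 21·1 = 140
D: 38·0 + 35·2 + 27·2 + 72·3 + 21·0 = 340
C has the highest Borda score (345).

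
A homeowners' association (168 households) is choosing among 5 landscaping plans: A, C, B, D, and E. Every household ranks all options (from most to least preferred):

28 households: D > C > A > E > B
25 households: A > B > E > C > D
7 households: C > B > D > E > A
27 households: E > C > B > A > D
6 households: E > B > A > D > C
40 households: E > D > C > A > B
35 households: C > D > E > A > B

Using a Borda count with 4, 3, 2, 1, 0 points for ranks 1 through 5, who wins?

A: 28·2 + 25·4 + 7·0 + 27·1 + 6·2 + 40·1 + 35·1 = 270
C: 28·3 + 25·1 + 7·4 + 27·3 + 6·0 + 40·2 + 35·4 = 438
B: 28·0 + 25·3 + 7·3 + 27·2 + 6·3 + 40·0 + 35·0 = 168
D: 28·4 + 25·0 + 7·2 + 27·0 + 6·1 + 40·3 + 35·3 = 357
E: 28·1 + 25·2 + 7·1 + 27·4 + 6·4 + 40·4 + 35·2 = 447
E has the highest Borda score (447).

E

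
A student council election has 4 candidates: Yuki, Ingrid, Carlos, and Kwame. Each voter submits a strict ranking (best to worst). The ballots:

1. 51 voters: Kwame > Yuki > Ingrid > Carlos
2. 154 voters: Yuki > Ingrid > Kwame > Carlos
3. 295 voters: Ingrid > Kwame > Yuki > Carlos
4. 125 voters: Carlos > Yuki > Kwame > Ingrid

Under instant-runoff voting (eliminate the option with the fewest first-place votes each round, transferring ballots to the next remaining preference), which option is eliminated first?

Kwame

Round 1: Yuki 154, Ingrid 295, Carlos 125, Kwame 51. Eliminate Kwame.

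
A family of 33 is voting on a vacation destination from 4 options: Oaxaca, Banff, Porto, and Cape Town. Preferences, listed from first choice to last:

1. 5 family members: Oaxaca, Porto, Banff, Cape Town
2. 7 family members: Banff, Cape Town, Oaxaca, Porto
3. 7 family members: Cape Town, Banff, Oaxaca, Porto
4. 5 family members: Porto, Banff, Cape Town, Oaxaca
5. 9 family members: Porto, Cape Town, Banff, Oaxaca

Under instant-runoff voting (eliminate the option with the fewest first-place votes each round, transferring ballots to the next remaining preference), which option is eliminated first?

Oaxaca

Round 1: Oaxaca 5, Banff 7, Porto 14, Cape Town 7. Eliminate Oaxaca.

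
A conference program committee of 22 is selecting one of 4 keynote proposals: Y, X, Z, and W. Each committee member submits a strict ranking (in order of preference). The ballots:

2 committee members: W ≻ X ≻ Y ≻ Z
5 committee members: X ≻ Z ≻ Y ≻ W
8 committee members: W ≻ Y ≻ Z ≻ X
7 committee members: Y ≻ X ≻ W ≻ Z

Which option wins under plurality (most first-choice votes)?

W

First-place votes: Y 7, X 5, Z 0, W 10.
W has the most first-place votes.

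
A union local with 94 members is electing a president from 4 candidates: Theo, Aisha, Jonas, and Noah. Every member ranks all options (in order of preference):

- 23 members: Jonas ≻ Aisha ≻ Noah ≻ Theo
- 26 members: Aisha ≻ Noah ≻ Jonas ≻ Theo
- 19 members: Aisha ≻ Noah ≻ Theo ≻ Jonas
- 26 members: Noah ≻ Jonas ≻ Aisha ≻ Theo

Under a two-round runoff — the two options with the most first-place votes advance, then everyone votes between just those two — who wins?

Aisha

Round 1 first-place votes: Theo 0, Aisha 45, Jonas 23, Noah 26.
Aisha and Noah advance.
Runoff: Aisha is preferred to Noah by 68 voters; Noah by 26.
Aisha wins the runoff.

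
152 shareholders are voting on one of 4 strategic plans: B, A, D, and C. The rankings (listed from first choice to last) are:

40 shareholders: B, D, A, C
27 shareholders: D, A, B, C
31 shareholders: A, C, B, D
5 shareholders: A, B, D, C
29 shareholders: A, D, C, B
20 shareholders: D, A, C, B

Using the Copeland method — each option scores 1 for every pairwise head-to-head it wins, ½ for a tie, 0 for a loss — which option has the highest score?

B: ties D; loses to A and C → score 0.5.
A: beats B and C; loses to D → score 2.
D: beats A and C; ties B → score 2.5.
C: beats B; loses to A and D → score 1.
D has the best pairwise record.

D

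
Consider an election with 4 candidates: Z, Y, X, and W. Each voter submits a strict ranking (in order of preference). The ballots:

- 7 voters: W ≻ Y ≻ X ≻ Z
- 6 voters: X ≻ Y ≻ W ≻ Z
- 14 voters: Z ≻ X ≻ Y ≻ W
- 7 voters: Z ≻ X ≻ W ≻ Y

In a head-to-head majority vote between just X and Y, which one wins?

X

Voters preferring X to Y: 27; preferring Y to X: 7.
X wins the head-to-head.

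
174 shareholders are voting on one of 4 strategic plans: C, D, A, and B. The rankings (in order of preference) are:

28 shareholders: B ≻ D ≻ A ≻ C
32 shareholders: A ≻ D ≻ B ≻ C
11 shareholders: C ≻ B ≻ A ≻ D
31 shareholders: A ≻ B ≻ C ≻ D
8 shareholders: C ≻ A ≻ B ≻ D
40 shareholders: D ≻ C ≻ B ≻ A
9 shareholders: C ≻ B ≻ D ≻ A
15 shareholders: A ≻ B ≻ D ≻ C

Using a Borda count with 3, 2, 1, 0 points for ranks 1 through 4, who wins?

B

C: 28·0 + 32·0 + 11·3 + 31·1 + 8·3 + 40·2 + 9·3 + 15·0 = 195
D: 28·2 + 32·2 + 11·0 + 31·0 + 8·0 + 40·3 + 9·1 + 15·1 = 264
A: 28·1 + 32·3 + 11·1 + 31·3 + 8·2 + 40·0 + 9·0 + 15·3 = 289
B: 28·3 + 32·1 + 11·2 + 31·2 + 8·1 + 40·1 + 9·2 + 15·2 = 296
B has the highest Borda score (296).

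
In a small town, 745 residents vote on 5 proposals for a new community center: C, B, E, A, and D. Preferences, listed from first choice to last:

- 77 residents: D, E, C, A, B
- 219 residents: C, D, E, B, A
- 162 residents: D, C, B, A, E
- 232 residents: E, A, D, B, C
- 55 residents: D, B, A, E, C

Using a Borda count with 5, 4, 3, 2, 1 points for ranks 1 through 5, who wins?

D

C: 77·3 + 219·5 + 162·4 + 232·1 + 55·1 = 2261
B: 77·1 + 219·2 + 162·3 + 232·2 + 55·4 = 1685
E: 77·4 + 219·3 + 162·1 + 232·5 + 55·2 = 2397
A: 77·2 + 219·1 + 162·2 + 232·4 + 55·3 = 1790
D: 77·5 + 219·4 + 162·5 + 232·3 + 55·5 = 3042
D has the highest Borda score (3042).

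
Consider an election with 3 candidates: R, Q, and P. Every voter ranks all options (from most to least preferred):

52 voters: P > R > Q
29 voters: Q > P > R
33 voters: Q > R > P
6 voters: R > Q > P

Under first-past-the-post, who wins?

Q

First-place votes: R 6, Q 62, P 52.
Q has the most first-place votes.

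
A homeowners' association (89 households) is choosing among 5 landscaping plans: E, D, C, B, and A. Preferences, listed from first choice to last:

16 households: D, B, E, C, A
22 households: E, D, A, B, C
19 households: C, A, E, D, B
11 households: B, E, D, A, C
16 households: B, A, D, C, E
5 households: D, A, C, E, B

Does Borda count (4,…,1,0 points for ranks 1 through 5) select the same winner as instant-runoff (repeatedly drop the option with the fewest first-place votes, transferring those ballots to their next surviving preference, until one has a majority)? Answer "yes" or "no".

no

Borda — scores: E 196, D 223, C 118, B 178, A 175. Winner: D.
Instant-runoff — R1 E 22, D 21, C 19, B 27, A 0 (A out); R2 E 22, D 21, C 19, B 27 (C out); R3 E 41, D 21, B 27 (D out); R4 E 46, B 43 (E winner). Winner: E.
The two methods disagree.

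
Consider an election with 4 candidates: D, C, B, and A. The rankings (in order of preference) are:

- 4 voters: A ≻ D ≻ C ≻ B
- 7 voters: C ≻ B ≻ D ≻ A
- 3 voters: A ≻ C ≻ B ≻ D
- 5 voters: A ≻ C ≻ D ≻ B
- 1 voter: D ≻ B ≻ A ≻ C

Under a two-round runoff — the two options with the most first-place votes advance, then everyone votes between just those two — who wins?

A

Round 1 first-place votes: D 1, C 7, B 0, A 12.
A and C advance.
Runoff: A is preferred to C by 13 voters; C by 7.
A wins the runoff.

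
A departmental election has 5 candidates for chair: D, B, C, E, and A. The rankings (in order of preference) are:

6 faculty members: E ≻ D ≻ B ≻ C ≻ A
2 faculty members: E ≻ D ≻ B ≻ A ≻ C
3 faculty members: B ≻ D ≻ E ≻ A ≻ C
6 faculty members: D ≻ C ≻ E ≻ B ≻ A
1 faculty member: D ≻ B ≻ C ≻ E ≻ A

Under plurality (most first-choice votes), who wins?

First-place votes: D 7, B 3, C 0, E 8, A 0.
E has the most first-place votes.

E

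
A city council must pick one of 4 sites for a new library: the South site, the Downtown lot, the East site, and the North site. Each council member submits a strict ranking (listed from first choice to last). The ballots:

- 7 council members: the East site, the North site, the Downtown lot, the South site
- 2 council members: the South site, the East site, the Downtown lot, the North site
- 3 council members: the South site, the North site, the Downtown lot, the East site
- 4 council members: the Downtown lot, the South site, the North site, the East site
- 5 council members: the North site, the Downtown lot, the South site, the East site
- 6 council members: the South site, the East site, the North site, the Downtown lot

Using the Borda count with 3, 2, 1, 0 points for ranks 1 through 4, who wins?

the South site

the South site: 7·0 + 2·3 + 3·3 + 4·2 + 5·1 + 6·3 = 46
the Downtown lot: 7·1 + 2·1 + 3·1 + 4·3 + 5·2 + 6·0 = 34
the East site: 7·3 + 2·2 + 3·0 + 4·0 + 5·0 + 6·2 = 37
the North site: 7·2 + 2·0 + 3·2 + 4·1 + 5·3 + 6·1 = 45
the South site has the highest Borda score (46).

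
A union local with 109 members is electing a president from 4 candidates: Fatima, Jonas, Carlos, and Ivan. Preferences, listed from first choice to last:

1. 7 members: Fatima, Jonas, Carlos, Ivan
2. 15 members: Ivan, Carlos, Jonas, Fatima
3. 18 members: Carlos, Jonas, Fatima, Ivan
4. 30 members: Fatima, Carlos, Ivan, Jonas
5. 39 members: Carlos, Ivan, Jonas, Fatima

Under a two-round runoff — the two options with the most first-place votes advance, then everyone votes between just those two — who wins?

Round 1 first-place votes: Fatima 37, Jonas 0, Carlos 57, Ivan 15.
Carlos and Fatima advance.
Runoff: Carlos is preferred to Fatima by 72 voters; Fatima by 37.
Carlos wins the runoff.

Carlos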